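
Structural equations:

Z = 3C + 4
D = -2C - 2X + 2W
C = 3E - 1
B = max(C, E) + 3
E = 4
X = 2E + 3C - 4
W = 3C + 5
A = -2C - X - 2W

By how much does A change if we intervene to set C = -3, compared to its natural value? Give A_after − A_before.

154

Under do(C=-3), the mechanism C = 3E - 1 is discarded; C is fixed at -3.
X = 2E + 3C - 4  [with E=4, C=-3]  = -5
W = 3C + 5  [with C=-3]  = -4
A = -2C - X - 2W  [with C=-3, X=-5, W=-4]  = 19
Without intervention: C = 3E - 1  [with E=4]  = 11; X = 2E + 3C - 4  [with E=4, C=11]  = 37; W = 3C + 5  [with C=11]  = 38; A = -2C - X - 2W  [with C=11, X=37, W=38]  = -135.
Change = 19 − (-135) = 154.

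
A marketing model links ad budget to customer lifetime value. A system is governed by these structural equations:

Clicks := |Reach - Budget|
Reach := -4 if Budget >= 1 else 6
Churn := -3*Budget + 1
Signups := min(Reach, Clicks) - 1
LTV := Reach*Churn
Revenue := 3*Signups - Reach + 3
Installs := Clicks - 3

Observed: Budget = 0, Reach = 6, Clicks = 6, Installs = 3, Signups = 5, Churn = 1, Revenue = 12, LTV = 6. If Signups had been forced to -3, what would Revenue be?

Under do(Signups=-3), the mechanism Signups := min(Reach, Clicks) - 1 is discarded; Signups is fixed at -3.
Reach = -4 if Budget >= 1 else 6  [with Budget=0]  = 6
Revenue = 3*Signups - Reach + 3  [with Signups=-3, Reach=6]  = -12

-12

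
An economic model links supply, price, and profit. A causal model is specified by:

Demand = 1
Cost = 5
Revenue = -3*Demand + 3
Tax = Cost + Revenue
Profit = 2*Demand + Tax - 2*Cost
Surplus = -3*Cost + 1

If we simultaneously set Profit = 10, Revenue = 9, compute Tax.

Under do(Profit = 10, Revenue = 9), each intervened variable's structural equation is replaced by its fixed value.
Tax = Cost + Revenue  [with Cost=5, Revenue=9]  = 14

14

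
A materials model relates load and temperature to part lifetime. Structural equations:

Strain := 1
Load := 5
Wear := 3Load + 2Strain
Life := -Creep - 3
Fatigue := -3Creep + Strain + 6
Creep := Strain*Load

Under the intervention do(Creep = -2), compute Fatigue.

13

do(Creep=-2) replaces the equation Creep := Strain*Load with the constant Creep = -2.
Fatigue = -3Creep + Strain + 6  [with Creep=-2, Strain=1]  = 13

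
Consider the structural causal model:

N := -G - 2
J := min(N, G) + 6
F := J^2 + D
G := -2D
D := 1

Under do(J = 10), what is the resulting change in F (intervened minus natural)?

Intervening sets J = 10 and removes its equation (J := min(N, G) + 6).
F = J^2 + D  [with J=10, D=1]  = 101
Without intervention: G = -2D  [with D=1]  = -2; N = -G - 2  [with G=-2]  = 0; J = min(N, G) + 6  [with N=0, G=-2]  = 4; F = J^2 + D  [with J=4, D=1]  = 17.
Change = 101 − 17 = 84.

84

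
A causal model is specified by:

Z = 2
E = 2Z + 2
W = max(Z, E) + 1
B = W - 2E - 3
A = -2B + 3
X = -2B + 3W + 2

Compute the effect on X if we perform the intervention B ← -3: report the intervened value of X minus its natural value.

Under do(B=-3), the mechanism B = W - 2E - 3 is discarded; B is fixed at -3.
E = 2Z + 2  [with Z=2]  = 6
W = max(Z, E) + 1  [with Z=2, E=6]  = 7
X = -2B + 3W + 2  [with B=-3, W=7]  = 29
Without intervention: E = 2Z + 2  [with Z=2]  = 6; W = max(Z, E) + 1  [with Z=2, E=6]  = 7; B = W - 2E - 3  [with W=7, E=6]  = -8; X = -2B + 3W + 2  [with B=-8, W=7]  = 39.
Change = 29 − 39 = -10.

-10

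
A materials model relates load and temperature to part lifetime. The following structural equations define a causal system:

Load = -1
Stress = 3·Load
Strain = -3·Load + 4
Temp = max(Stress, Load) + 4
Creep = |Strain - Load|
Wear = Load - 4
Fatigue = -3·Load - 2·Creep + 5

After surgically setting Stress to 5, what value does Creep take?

do(Stress=5) replaces the equation Stress = 3·Load with the constant Stress = 5.
Since Creep is not a descendant of the intervened variable, it is unaffected.
Strain = -3·Load + 4  [with Load=-1]  = 7
Creep = |Strain - Load|  [with Strain=7, Load=-1]  = 8

8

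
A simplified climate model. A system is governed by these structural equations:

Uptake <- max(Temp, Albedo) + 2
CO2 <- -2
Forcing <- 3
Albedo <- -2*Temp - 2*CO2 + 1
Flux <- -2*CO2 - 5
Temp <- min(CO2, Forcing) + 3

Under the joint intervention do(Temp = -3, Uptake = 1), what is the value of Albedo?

Setting Temp = -3, Uptake = 1 by intervention discards those variables' equations.
Albedo = -2*Temp - 2*CO2 + 1  [with Temp=-3, CO2=-2]  = 11

11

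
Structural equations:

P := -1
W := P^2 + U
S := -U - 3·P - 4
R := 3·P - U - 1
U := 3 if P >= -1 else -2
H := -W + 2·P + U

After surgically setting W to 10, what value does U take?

3

The intervention breaks the incoming arrows to W: W := P^2 + U no longer applies, and W = 10.
Since U is not a descendant of the intervened variable, it is unaffected.
U = 3 if P >= -1 else -2  [with P=-1]  = 3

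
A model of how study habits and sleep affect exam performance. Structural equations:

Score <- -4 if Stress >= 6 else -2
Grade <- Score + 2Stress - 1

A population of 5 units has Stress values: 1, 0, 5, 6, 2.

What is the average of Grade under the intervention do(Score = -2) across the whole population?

Under do(Score=-2), Score's equation is replaced by Score=-2 for every unit. Per-unit Grade: -1, -3, 7, 9, 1. Mean = 2.6.

2.6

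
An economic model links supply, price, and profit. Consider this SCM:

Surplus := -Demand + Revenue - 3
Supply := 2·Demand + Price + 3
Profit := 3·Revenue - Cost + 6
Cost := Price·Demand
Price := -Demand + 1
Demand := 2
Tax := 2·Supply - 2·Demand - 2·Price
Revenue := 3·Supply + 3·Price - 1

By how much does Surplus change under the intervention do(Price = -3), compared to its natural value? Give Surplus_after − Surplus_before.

do(Price=-3) replaces the equation Price := -Demand + 1 with the constant Price = -3.
Supply = 2·Demand + Price + 3  [with Demand=2, Price=-3]  = 4
Revenue = 3·Supply + 3·Price - 1  [with Supply=4, Price=-3]  = 2
Surplus = -Demand + Revenue - 3  [with Demand=2, Revenue=2]  = -3
Without intervention: Price = -Demand + 1  [with Demand=2]  = -1; Supply = 2·Demand + Price + 3  [with Demand=2, Price=-1]  = 6; Revenue = 3·Supply + 3·Price - 1  [with Supply=6, Price=-1]  = 14; Surplus = -Demand + Revenue - 3  [with Demand=2, Revenue=14]  = 9.
Change = -3 − 9 = -12.

-12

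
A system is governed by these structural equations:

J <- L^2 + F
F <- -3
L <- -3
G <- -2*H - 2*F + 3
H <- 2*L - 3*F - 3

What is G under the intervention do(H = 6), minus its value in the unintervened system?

-12

do(H=6) replaces the equation H <- 2*L - 3*F - 3 with the constant H = 6.
G = -2*H - 2*F + 3  [with H=6, F=-3]  = -3
Without intervention: H = 2*L - 3*F - 3  [with L=-3, F=-3]  = 0; G = -2*H - 2*F + 3  [with H=0, F=-3]  = 9.
Change = -3 − 9 = -12.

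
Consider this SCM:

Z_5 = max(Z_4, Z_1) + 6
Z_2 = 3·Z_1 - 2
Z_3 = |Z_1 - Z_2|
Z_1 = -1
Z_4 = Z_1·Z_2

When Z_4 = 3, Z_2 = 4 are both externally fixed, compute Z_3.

5

Setting Z_4 = 3, Z_2 = 4 by intervention discards those variables' equations.
Z_3 = |Z_1 - Z_2|  [with Z_1=-1, Z_2=4]  = 5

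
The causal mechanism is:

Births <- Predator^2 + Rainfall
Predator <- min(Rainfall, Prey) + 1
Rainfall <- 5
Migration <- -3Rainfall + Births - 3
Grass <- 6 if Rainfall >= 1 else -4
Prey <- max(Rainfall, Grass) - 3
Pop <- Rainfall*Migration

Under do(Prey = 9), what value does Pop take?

115

The intervention breaks the incoming arrows to Prey: Prey <- max(Rainfall, Grass) - 3 no longer applies, and Prey = 9.
Predator = min(Rainfall, Prey) + 1  [with Rainfall=5, Prey=9]  = 6
Births = Predator^2 + Rainfall  [with Predator=6, Rainfall=5]  = 41
Migration = -3Rainfall + Births - 3  [with Rainfall=5, Births=41]  = 23
Pop = Rainfall*Migration  [with Rainfall=5, Migration=23]  = 115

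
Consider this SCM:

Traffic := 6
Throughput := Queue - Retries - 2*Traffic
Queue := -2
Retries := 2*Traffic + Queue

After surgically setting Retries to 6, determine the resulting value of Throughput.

-20

The intervention breaks the incoming arrows to Retries: Retries := 2*Traffic + Queue no longer applies, and Retries = 6.
Throughput = Queue - Retries - 2*Traffic  [with Queue=-2, Retries=6, Traffic=6]  = -20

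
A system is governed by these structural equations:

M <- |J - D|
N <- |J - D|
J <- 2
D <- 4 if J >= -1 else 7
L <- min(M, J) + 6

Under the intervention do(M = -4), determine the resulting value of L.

2

The intervention breaks the incoming arrows to M: M <- |J - D| no longer applies, and M = -4.
L = min(M, J) + 6  [with M=-4, J=2]  = 2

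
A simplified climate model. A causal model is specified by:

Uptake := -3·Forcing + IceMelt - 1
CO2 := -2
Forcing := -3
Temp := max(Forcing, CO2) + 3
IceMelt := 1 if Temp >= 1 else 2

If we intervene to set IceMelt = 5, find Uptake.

13

Intervening sets IceMelt = 5 and removes its equation (IceMelt := 1 if Temp >= 1 else 2).
Uptake = -3·Forcing + IceMelt - 1  [with Forcing=-3, IceMelt=5]  = 13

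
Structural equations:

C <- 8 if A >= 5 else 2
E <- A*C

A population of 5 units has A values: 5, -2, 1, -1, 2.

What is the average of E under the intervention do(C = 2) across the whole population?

The intervention sets C=2 in all 5 units regardless of A. Recomputing E per unit gives 10, -4, 2, -2, 4; average 2.

2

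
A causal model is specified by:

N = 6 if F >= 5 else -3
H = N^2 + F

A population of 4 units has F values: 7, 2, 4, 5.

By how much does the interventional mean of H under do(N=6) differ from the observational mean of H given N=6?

-1.5

do(N=6) breaks N's dependence on F. With N=6 fixed, H across the units is 43, 38, 40, 41, mean 40.5.
Conditioning on N=6 selects the 2 unit(s) with F ∈ {7, 5}. Their H values: 43, 41. Mean = 42.
Difference = 40.5 − 42 = -1.5.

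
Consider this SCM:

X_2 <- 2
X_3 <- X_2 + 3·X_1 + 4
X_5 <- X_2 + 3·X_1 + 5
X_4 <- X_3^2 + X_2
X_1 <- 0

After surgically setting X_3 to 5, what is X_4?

The intervention breaks the incoming arrows to X_3: X_3 <- X_2 + 3·X_1 + 4 no longer applies, and X_3 = 5.
X_4 = X_3^2 + X_2  [with X_3=5, X_2=2]  = 27

27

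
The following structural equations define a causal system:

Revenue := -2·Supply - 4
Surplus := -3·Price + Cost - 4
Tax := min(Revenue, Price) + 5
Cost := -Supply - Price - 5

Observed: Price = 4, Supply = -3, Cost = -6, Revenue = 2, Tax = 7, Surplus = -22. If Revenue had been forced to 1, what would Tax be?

Intervening sets Revenue = 1 and removes its equation (Revenue := -2·Supply - 4).
Tax = min(Revenue, Price) + 5  [with Revenue=1, Price=4]  = 6

6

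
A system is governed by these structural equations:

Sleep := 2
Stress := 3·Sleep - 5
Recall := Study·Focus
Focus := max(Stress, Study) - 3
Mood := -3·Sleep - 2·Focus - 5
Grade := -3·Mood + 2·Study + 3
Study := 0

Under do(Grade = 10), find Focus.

Under do(Grade=10), the mechanism Grade := -3·Mood + 2·Study + 3 is discarded; Grade is fixed at 10.
Since Focus is not a descendant of the intervened variable, it is unaffected.
Stress = 3·Sleep - 5  [with Sleep=2]  = 1
Focus = max(Stress, Study) - 3  [with Stress=1, Study=0]  = -2

-2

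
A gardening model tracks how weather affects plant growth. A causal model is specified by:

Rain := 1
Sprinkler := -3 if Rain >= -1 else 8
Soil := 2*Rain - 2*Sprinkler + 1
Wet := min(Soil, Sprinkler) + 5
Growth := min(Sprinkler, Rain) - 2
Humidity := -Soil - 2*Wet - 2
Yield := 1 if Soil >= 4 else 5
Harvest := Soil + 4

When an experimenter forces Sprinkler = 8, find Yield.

5

Under do(Sprinkler=8), the mechanism Sprinkler := -3 if Rain >= -1 else 8 is discarded; Sprinkler is fixed at 8.
Soil = 2*Rain - 2*Sprinkler + 1  [with Rain=1, Sprinkler=8]  = -13
Yield = 1 if Soil >= 4 else 5  [with Soil=-13]  = 5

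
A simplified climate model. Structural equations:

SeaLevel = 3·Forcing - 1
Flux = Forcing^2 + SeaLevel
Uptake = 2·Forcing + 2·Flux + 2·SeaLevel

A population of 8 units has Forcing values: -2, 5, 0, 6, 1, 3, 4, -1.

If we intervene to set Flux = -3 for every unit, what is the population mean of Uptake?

8

The intervention sets Flux=-3 in all 8 units regardless of Forcing. Recomputing Uptake per unit gives -24, 32, -8, 40, 0, 16, 24, -16; average 8.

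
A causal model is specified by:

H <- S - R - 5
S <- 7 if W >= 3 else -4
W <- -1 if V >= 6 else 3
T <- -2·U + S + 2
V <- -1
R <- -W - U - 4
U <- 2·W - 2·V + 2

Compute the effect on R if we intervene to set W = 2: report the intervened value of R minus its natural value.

do(W=2) replaces the equation W <- -1 if V >= 6 else 3 with the constant W = 2.
U = 2·W - 2·V + 2  [with W=2, V=-1]  = 8
R = -W - U - 4  [with W=2, U=8]  = -14
Without intervention: W = -1 if V >= 6 else 3  [with V=-1]  = 3; U = 2·W - 2·V + 2  [with W=3, V=-1]  = 10; R = -W - U - 4  [with W=3, U=10]  = -17.
Change = -14 − (-17) = 3.

3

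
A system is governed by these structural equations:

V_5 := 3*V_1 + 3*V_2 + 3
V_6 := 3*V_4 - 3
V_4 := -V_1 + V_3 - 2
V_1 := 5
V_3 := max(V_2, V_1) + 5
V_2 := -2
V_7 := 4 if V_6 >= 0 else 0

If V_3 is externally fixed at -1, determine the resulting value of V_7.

The intervention breaks the incoming arrows to V_3: V_3 := max(V_2, V_1) + 5 no longer applies, and V_3 = -1.
V_4 = -V_1 + V_3 - 2  [with V_1=5, V_3=-1]  = -8
V_6 = 3*V_4 - 3  [with V_4=-8]  = -27
V_7 = 4 if V_6 >= 0 else 0  [with V_6=-27]  = 0

0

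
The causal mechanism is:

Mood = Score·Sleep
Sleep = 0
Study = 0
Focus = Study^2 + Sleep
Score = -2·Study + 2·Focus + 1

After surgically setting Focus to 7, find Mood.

do(Focus=7) replaces the equation Focus = Study^2 + Sleep with the constant Focus = 7.
Score = -2·Study + 2·Focus + 1  [with Study=0, Focus=7]  = 15
Mood = Score·Sleep  [with Score=15, Sleep=0]  = 0

0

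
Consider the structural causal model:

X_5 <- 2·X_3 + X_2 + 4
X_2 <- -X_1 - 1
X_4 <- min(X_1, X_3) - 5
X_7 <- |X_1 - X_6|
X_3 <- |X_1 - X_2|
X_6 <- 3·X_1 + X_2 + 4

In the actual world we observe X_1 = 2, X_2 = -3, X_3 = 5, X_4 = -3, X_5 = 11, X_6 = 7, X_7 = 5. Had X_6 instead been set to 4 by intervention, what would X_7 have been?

Intervening sets X_6 = 4 and removes its equation (X_6 <- 3·X_1 + X_2 + 4).
X_7 = |X_1 - X_6|  [with X_1=2, X_6=4]  = 2

2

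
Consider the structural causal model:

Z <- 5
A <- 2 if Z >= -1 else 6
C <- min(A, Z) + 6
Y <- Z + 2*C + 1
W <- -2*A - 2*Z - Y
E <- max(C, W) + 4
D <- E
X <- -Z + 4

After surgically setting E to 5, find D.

5

Intervening sets E = 5 and removes its equation (E <- max(C, W) + 4).
D = E  [with E=5]  = 5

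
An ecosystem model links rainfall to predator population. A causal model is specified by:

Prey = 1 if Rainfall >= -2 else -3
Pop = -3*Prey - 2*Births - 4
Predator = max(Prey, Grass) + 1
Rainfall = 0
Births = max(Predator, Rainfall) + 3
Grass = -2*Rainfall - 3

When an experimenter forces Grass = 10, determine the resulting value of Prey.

1

The intervention breaks the incoming arrows to Grass: Grass = -2*Rainfall - 3 no longer applies, and Grass = 10.
Since Prey is not a descendant of the intervened variable, it is unaffected.
Prey = 1 if Rainfall >= -2 else -3  [with Rainfall=0]  = 1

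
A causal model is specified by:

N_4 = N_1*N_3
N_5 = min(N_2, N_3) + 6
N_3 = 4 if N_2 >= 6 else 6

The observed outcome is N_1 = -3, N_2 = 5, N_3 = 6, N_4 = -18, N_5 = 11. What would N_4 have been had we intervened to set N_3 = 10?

-30

The intervention breaks the incoming arrows to N_3: N_3 = 4 if N_2 >= 6 else 6 no longer applies, and N_3 = 10.
N_4 = N_1*N_3  [with N_1=-3, N_3=10]  = -30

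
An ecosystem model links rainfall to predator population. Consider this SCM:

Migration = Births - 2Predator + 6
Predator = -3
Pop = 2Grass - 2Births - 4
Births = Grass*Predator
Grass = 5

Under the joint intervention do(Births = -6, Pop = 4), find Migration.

6

The joint intervention fixes Births = -6, Pop = 4, removing each variable's own equation.
Migration = Births - 2Predator + 6  [with Births=-6, Predator=-3]  = 6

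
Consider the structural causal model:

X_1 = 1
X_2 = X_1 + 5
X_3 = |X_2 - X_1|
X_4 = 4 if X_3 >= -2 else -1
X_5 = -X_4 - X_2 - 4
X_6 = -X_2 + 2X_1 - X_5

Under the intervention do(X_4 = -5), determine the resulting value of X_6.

Under do(X_4=-5), the mechanism X_4 = 4 if X_3 >= -2 else -1 is discarded; X_4 is fixed at -5.
X_2 = X_1 + 5  [with X_1=1]  = 6
X_5 = -X_4 - X_2 - 4  [with X_4=-5, X_2=6]  = -5
X_6 = -X_2 + 2X_1 - X_5  [with X_2=6, X_1=1, X_5=-5]  = 1

1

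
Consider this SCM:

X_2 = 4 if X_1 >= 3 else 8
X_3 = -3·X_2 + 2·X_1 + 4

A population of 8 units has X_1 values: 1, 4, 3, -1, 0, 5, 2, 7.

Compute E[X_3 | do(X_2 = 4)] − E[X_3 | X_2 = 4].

-4.25

do(X_2=4) breaks X_2's dependence on X_1. With X_2=4 fixed, X_3 across the units is -6, 0, -2, -10, -8, 2, -4, 6, mean -2.75.
Conditioning on X_2=4 selects the 4 unit(s) with X_1 ∈ {4, 3, 5, 7}. Their X_3 values: 0, -2, 2, 6. Mean = 1.5.
Difference = -2.75 − 1.5 = -4.25.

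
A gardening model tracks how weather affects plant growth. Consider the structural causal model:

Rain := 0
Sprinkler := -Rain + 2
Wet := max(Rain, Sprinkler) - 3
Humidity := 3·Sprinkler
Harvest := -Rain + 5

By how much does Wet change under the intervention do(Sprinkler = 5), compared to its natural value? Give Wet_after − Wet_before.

The intervention breaks the incoming arrows to Sprinkler: Sprinkler := -Rain + 2 no longer applies, and Sprinkler = 5.
Wet = max(Rain, Sprinkler) - 3  [with Rain=0, Sprinkler=5]  = 2
Without intervention: Sprinkler = -Rain + 2  [with Rain=0]  = 2; Wet = max(Rain, Sprinkler) - 3  [with Rain=0, Sprinkler=2]  = -1.
Change = 2 − (-1) = 3.

3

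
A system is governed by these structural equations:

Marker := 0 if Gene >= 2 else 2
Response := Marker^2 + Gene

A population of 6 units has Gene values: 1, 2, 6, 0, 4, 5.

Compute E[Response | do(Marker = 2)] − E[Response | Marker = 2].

The intervention sets Marker=2 in all 6 units regardless of Gene. Recomputing Response per unit gives 5, 6, 10, 4, 8, 9; average 7.
Conditioning on Marker=2 selects the 2 unit(s) with Gene ∈ {1, 0}. Their Response values: 5, 4. Mean = 4.5.
Difference = 7 − 4.5 = 2.5.

2.5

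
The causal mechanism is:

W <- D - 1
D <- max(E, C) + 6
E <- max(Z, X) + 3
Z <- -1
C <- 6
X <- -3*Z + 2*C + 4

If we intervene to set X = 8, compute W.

The intervention breaks the incoming arrows to X: X <- -3*Z + 2*C + 4 no longer applies, and X = 8.
E = max(Z, X) + 3  [with Z=-1, X=8]  = 11
D = max(E, C) + 6  [with E=11, C=6]  = 17
W = D - 1  [with D=17]  = 16

16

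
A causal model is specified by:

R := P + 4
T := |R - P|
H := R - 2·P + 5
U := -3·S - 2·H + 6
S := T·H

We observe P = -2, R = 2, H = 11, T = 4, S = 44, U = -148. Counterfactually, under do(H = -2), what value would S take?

do(H=-2) replaces the equation H := R - 2·P + 5 with the constant H = -2.
R = P + 4  [with P=-2]  = 2
T = |R - P|  [with R=2, P=-2]  = 4
S = T·H  [with T=4, H=-2]  = -8

-8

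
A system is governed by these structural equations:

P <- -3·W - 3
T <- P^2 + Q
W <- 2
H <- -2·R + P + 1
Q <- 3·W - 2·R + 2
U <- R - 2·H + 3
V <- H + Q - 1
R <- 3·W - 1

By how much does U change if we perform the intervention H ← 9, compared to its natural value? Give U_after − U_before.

do(H=9) replaces the equation H <- -2·R + P + 1 with the constant H = 9.
R = 3·W - 1  [with W=2]  = 5
U = R - 2·H + 3  [with R=5, H=9]  = -10
Without intervention: R = 3·W - 1  [with W=2]  = 5; P = -3·W - 3  [with W=2]  = -9; H = -2·R + P + 1  [with R=5, P=-9]  = -18; U = R - 2·H + 3  [with R=5, H=-18]  = 44.
Change = -10 − 44 = -54.

-54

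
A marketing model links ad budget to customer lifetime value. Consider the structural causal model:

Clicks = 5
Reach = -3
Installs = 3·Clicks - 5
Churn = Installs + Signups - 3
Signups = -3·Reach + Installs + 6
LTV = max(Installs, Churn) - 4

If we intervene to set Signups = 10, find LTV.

Under do(Signups=10), the mechanism Signups = -3·Reach + Installs + 6 is discarded; Signups is fixed at 10.
Installs = 3·Clicks - 5  [with Clicks=5]  = 10
Churn = Installs + Signups - 3  [with Installs=10, Signups=10]  = 17
LTV = max(Installs, Churn) - 4  [with Installs=10, Churn=17]  = 13

13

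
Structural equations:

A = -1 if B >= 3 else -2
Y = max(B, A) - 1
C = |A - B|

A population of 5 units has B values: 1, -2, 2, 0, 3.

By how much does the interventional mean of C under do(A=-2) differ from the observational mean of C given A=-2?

0.55

do(A=-2) breaks A's dependence on B. With A=-2 fixed, C across the units is 3, 0, 4, 2, 5, mean 2.8.
Observing A=-2 restricts to units where A's equation naturally yields -2: B ∈ {1, -2, 2, 0}. In that subpopulation C = 3, 0, 4, 2, mean 2.25.
Difference = 2.8 − 2.25 = 0.55.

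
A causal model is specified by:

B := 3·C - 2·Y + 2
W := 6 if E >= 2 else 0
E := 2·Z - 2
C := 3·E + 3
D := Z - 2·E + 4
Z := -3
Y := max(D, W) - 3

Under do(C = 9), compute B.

The intervention breaks the incoming arrows to C: C := 3·E + 3 no longer applies, and C = 9.
E = 2·Z - 2  [with Z=-3]  = -8
D = Z - 2·E + 4  [with Z=-3, E=-8]  = 17
W = 6 if E >= 2 else 0  [with E=-8]  = 0
Y = max(D, W) - 3  [with D=17, W=0]  = 14
B = 3·C - 2·Y + 2  [with C=9, Y=14]  = 1

1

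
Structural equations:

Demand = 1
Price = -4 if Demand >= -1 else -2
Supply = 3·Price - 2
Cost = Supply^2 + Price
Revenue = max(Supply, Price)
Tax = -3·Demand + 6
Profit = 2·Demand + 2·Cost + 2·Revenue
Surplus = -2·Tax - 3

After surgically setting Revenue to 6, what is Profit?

Under do(Revenue=6), the mechanism Revenue = max(Supply, Price) is discarded; Revenue is fixed at 6.
Price = -4 if Demand >= -1 else -2  [with Demand=1]  = -4
Supply = 3·Price - 2  [with Price=-4]  = -14
Cost = Supply^2 + Price  [with Supply=-14, Price=-4]  = 192
Profit = 2·Demand + 2·Cost + 2·Revenue  [with Demand=1, Cost=192, Revenue=6]  = 398

398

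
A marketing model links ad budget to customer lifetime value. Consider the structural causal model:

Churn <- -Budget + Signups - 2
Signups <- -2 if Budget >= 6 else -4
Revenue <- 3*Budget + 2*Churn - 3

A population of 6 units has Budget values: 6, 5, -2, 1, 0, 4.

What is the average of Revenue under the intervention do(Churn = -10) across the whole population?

-16

Under do(Churn=-10), Churn's equation is replaced by Churn=-10 for every unit. Per-unit Revenue: -5, -8, -29, -20, -23, -11. Mean = -16.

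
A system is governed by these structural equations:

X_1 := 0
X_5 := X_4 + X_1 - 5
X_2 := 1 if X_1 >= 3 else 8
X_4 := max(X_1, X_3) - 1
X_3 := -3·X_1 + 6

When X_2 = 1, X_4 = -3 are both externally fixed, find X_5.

Setting X_2 = 1, X_4 = -3 by intervention discards those variables' equations.
X_5 = X_4 + X_1 - 5  [with X_4=-3, X_1=0]  = -8

-8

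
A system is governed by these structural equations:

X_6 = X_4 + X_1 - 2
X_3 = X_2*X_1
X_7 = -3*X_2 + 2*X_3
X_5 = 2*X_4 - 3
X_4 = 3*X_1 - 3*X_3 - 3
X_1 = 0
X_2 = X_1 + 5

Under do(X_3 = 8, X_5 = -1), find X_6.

Setting X_3 = 8, X_5 = -1 by intervention discards those variables' equations.
X_4 = 3*X_1 - 3*X_3 - 3  [with X_1=0, X_3=8]  = -27
X_6 = X_4 + X_1 - 2  [with X_4=-27, X_1=0]  = -29

-29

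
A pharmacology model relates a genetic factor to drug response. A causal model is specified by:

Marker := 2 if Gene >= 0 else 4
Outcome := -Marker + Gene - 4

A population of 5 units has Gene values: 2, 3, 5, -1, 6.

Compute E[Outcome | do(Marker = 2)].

The intervention sets Marker=2 in all 5 units regardless of Gene. Recomputing Outcome per unit gives -4, -3, -1, -7, 0; average -3.

-3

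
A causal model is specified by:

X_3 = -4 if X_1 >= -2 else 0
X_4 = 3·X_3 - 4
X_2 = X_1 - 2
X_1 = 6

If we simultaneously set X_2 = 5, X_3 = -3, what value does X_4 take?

-13

Setting X_2 = 5, X_3 = -3 by intervention discards those variables' equations.
X_4 = 3·X_3 - 4  [with X_3=-3]  = -13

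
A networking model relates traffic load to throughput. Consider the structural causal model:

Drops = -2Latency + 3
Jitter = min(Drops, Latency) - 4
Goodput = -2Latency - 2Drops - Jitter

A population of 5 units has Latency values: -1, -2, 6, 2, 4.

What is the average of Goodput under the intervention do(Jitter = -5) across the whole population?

2.6

do(Jitter=-5) breaks Jitter's dependence on Latency. With Jitter=-5 fixed, Goodput across the units is -3, -5, 11, 3, 7, mean 2.6.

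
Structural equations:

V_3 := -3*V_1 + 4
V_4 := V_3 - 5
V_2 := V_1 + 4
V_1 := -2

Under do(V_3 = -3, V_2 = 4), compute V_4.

-8

The joint intervention fixes V_3 = -3, V_2 = 4, removing each variable's own equation.
V_4 = V_3 - 5  [with V_3=-3]  = -8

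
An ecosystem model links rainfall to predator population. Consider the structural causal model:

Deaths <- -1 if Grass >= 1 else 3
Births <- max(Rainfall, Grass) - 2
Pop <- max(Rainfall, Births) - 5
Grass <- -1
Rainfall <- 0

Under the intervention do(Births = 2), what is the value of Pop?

-3

do(Births=2) replaces the equation Births <- max(Rainfall, Grass) - 2 with the constant Births = 2.
Pop = max(Rainfall, Births) - 5  [with Rainfall=0, Births=2]  = -3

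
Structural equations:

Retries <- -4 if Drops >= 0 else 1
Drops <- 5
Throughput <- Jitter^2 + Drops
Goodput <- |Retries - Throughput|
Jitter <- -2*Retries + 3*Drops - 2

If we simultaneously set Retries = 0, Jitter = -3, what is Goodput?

Under do(Retries = 0, Jitter = -3), each intervened variable's structural equation is replaced by its fixed value.
Throughput = Jitter^2 + Drops  [with Jitter=-3, Drops=5]  = 14
Goodput = |Retries - Throughput|  [with Retries=0, Throughput=14]  = 14

14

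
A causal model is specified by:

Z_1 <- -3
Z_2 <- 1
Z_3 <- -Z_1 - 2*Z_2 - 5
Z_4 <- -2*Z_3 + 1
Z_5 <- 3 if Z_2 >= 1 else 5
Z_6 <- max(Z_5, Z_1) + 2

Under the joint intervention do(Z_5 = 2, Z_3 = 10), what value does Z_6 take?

The joint intervention fixes Z_5 = 2, Z_3 = 10, removing each variable's own equation.
Z_6 = max(Z_5, Z_1) + 2  [with Z_5=2, Z_1=-3]  = 4

4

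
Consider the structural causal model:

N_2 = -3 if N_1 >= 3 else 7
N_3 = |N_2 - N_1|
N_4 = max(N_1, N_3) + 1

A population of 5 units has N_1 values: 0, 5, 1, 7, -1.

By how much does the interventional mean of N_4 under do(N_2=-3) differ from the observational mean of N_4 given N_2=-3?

do(N_2=-3) breaks N_2's dependence on N_1. With N_2=-3 fixed, N_4 across the units is 4, 9, 5, 11, 3, mean 6.4.
E[N_4|N_2=-3] averages over only the 2 units with N_2=-3 (N_1 = 5, 7): N_4 = 9, 11, mean 10.
Difference = 6.4 − 10 = -3.6.

-3.6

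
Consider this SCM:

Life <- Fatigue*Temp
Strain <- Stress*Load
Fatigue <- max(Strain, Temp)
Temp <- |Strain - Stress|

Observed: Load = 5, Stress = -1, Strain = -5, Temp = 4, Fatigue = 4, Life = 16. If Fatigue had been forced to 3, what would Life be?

The intervention breaks the incoming arrows to Fatigue: Fatigue <- max(Strain, Temp) no longer applies, and Fatigue = 3.
Strain = Stress*Load  [with Stress=-1, Load=5]  = -5
Temp = |Strain - Stress|  [with Strain=-5, Stress=-1]  = 4
Life = Fatigue*Temp  [with Fatigue=3, Temp=4]  = 12

12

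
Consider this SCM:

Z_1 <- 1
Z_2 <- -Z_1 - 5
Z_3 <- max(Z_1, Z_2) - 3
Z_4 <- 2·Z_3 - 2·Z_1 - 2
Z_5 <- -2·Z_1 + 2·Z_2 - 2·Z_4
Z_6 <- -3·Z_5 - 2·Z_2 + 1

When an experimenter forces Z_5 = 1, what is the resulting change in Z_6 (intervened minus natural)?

3

The intervention breaks the incoming arrows to Z_5: Z_5 <- -2·Z_1 + 2·Z_2 - 2·Z_4 no longer applies, and Z_5 = 1.
Z_2 = -Z_1 - 5  [with Z_1=1]  = -6
Z_6 = -3·Z_5 - 2·Z_2 + 1  [with Z_5=1, Z_2=-6]  = 10
Without intervention: Z_2 = -Z_1 - 5  [with Z_1=1]  = -6; Z_3 = max(Z_1, Z_2) - 3  [with Z_1=1, Z_2=-6]  = -2; Z_4 = 2·Z_3 - 2·Z_1 - 2  [with Z_3=-2, Z_1=1]  = -8; Z_5 = -2·Z_1 + 2·Z_2 - 2·Z_4  [with Z_1=1, Z_2=-6, Z_4=-8]  = 2; Z_6 = -3·Z_5 - 2·Z_2 + 1  [with Z_5=2, Z_2=-6]  = 7.
Change = 10 − 7 = 3.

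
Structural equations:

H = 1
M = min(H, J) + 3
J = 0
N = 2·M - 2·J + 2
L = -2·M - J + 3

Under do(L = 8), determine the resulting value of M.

do(L=8) replaces the equation L = -2·M - J + 3 with the constant L = 8.
M is not downstream of the intervention, so its value is determined by the original equations.
M = min(H, J) + 3  [with H=1, J=0]  = 3

3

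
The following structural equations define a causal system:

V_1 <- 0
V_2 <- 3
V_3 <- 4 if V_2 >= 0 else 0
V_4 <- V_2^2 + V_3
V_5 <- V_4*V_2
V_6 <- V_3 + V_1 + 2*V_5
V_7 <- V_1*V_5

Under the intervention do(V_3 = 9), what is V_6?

The intervention breaks the incoming arrows to V_3: V_3 <- 4 if V_2 >= 0 else 0 no longer applies, and V_3 = 9.
V_4 = V_2^2 + V_3  [with V_2=3, V_3=9]  = 18
V_5 = V_4*V_2  [with V_4=18, V_2=3]  = 54
V_6 = V_3 + V_1 + 2*V_5  [with V_3=9, V_1=0, V_5=54]  = 117

117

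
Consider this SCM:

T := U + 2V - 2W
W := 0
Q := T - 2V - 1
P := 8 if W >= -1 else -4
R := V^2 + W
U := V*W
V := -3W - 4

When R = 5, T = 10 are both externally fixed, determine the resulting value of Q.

Under do(R = 5, T = 10), each intervened variable's structural equation is replaced by its fixed value.
V = -3W - 4  [with W=0]  = -4
Q = T - 2V - 1  [with T=10, V=-4]  = 17

17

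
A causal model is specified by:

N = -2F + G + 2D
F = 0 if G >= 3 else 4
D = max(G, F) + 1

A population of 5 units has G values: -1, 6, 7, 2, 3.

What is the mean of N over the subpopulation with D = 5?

E[N|D=5] averages over only the 2 units with D=5 (G = -1, 2): N = 1, 4, mean 2.5.

2.5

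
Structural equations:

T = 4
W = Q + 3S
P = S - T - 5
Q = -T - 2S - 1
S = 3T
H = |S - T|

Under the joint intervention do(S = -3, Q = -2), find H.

The joint intervention fixes S = -3, Q = -2, removing each variable's own equation.
H = |S - T|  [with S=-3, T=4]  = 7

7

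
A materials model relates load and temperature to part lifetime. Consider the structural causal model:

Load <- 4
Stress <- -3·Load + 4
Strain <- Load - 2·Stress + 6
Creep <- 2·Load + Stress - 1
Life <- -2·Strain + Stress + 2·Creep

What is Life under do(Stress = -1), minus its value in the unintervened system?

do(Stress=-1) replaces the equation Stress <- -3·Load + 4 with the constant Stress = -1.
Strain = Load - 2·Stress + 6  [with Load=4, Stress=-1]  = 12
Creep = 2·Load + Stress - 1  [with Load=4, Stress=-1]  = 6
Life = -2·Strain + Stress + 2·Creep  [with Strain=12, Stress=-1, Creep=6]  = -13
Without intervention: Stress = -3·Load + 4  [with Load=4]  = -8; Strain = Load - 2·Stress + 6  [with Load=4, Stress=-8]  = 26; Creep = 2·Load + Stress - 1  [with Load=4, Stress=-8]  = -1; Life = -2·Strain + Stress + 2·Creep  [with Strain=26, Stress=-8, Creep=-1]  = -62.
Change = -13 − (-62) = 49.

49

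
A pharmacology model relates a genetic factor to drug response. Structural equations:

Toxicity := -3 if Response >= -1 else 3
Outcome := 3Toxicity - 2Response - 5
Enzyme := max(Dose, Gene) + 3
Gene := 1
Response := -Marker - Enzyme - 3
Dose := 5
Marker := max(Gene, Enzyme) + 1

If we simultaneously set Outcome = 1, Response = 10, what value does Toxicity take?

Setting Outcome = 1, Response = 10 by intervention discards those variables' equations.
Toxicity = -3 if Response >= -1 else 3  [with Response=10]  = -3

-3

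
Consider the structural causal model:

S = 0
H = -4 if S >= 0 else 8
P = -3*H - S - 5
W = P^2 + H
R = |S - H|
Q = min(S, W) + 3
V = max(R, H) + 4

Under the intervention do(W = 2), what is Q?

Under do(W=2), the mechanism W = P^2 + H is discarded; W is fixed at 2.
Q = min(S, W) + 3  [with S=0, W=2]  = 3

3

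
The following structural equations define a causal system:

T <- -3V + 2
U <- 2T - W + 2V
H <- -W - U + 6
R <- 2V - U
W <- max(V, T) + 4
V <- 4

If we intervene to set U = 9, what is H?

Intervening sets U = 9 and removes its equation (U <- 2T - W + 2V).
T = -3V + 2  [with V=4]  = -10
W = max(V, T) + 4  [with V=4, T=-10]  = 8
H = -W - U + 6  [with W=8, U=9]  = -11

-11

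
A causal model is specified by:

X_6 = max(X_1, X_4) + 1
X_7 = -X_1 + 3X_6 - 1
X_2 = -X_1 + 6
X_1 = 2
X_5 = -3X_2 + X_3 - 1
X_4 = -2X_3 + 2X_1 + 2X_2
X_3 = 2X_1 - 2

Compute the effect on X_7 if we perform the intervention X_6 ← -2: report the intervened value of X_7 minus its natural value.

-33

Intervening sets X_6 = -2 and removes its equation (X_6 = max(X_1, X_4) + 1).
X_7 = -X_1 + 3X_6 - 1  [with X_1=2, X_6=-2]  = -9
Without intervention: X_2 = -X_1 + 6  [with X_1=2]  = 4; X_3 = 2X_1 - 2  [with X_1=2]  = 2; X_4 = -2X_3 + 2X_1 + 2X_2  [with X_3=2, X_1=2, X_2=4]  = 8; X_6 = max(X_1, X_4) + 1  [with X_1=2, X_4=8]  = 9; X_7 = -X_1 + 3X_6 - 1  [with X_1=2, X_6=9]  = 24.
Change = -9 − 24 = -33.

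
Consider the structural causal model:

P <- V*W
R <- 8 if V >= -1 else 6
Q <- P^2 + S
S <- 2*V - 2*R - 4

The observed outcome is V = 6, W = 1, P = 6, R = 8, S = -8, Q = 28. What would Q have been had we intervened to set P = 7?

The intervention breaks the incoming arrows to P: P <- V*W no longer applies, and P = 7.
R = 8 if V >= -1 else 6  [with V=6]  = 8
S = 2*V - 2*R - 4  [with V=6, R=8]  = -8
Q = P^2 + S  [with P=7, S=-8]  = 41

41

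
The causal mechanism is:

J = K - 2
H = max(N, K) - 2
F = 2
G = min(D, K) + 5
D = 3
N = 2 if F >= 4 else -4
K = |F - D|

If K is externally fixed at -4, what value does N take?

Under do(K=-4), the mechanism K = |F - D| is discarded; K is fixed at -4.
Since N is not a descendant of the intervened variable, it is unaffected.
N = 2 if F >= 4 else -4  [with F=2]  = -4

-4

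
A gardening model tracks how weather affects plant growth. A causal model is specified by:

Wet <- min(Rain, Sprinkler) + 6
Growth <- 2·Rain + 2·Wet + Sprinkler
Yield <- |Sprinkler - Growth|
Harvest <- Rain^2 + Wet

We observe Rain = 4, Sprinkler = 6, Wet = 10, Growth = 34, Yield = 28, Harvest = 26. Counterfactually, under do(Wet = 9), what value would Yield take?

do(Wet=9) replaces the equation Wet <- min(Rain, Sprinkler) + 6 with the constant Wet = 9.
Growth = 2·Rain + 2·Wet + Sprinkler  [with Rain=4, Wet=9, Sprinkler=6]  = 32
Yield = |Sprinkler - Growth|  [with Sprinkler=6, Growth=32]  = 26

26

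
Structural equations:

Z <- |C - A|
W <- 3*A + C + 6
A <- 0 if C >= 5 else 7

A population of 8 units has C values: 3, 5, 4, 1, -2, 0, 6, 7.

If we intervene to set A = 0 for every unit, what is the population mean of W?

9

The intervention sets A=0 in all 8 units regardless of C. Recomputing W per unit gives 9, 11, 10, 7, 4, 6, 12, 13; average 9.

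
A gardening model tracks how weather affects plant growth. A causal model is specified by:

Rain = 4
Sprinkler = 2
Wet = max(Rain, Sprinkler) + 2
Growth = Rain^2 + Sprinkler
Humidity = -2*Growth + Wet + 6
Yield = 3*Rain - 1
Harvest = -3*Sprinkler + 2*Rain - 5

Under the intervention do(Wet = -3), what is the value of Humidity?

-33

do(Wet=-3) replaces the equation Wet = max(Rain, Sprinkler) + 2 with the constant Wet = -3.
Growth = Rain^2 + Sprinkler  [with Rain=4, Sprinkler=2]  = 18
Humidity = -2*Growth + Wet + 6  [with Growth=18, Wet=-3]  = -33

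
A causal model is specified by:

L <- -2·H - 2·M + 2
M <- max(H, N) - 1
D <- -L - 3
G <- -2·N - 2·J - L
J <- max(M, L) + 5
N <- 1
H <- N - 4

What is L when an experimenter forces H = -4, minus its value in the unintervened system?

Under do(H=-4), the mechanism H <- N - 4 is discarded; H is fixed at -4.
M = max(H, N) - 1  [with H=-4, N=1]  = 0
L = -2·H - 2·M + 2  [with H=-4, M=0]  = 10
Without intervention: H = N - 4  [with N=1]  = -3; M = max(H, N) - 1  [with H=-3, N=1]  = 0; L = -2·H - 2·M + 2  [with H=-3, M=0]  = 8.
Change = 10 − 8 = 2.

2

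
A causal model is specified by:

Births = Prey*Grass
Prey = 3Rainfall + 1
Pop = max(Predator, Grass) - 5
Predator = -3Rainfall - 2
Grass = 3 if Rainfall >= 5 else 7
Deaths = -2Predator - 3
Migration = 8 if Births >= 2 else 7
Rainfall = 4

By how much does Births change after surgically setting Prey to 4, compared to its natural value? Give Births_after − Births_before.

-63

do(Prey=4) replaces the equation Prey = 3Rainfall + 1 with the constant Prey = 4.
Grass = 3 if Rainfall >= 5 else 7  [with Rainfall=4]  = 7
Births = Prey*Grass  [with Prey=4, Grass=7]  = 28
Without intervention: Grass = 3 if Rainfall >= 5 else 7  [with Rainfall=4]  = 7; Prey = 3Rainfall + 1  [with Rainfall=4]  = 13; Births = Prey*Grass  [with Prey=13, Grass=7]  = 91.
Change = 28 − 91 = -63.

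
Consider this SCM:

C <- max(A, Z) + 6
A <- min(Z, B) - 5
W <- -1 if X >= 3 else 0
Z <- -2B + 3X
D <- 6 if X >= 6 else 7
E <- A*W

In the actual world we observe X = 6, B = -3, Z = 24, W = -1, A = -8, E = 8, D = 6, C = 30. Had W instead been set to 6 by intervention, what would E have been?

Under do(W=6), the mechanism W <- -1 if X >= 3 else 0 is discarded; W is fixed at 6.
Z = -2B + 3X  [with B=-3, X=6]  = 24
A = min(Z, B) - 5  [with Z=24, B=-3]  = -8
E = A*W  [with A=-8, W=6]  = -48

-48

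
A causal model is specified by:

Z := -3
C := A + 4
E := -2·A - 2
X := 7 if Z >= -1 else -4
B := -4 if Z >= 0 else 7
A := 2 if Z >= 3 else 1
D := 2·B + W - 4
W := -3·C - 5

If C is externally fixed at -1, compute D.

The intervention breaks the incoming arrows to C: C := A + 4 no longer applies, and C = -1.
B = -4 if Z >= 0 else 7  [with Z=-3]  = 7
W = -3·C - 5  [with C=-1]  = -2
D = 2·B + W - 4  [with B=7, W=-2]  = 8

8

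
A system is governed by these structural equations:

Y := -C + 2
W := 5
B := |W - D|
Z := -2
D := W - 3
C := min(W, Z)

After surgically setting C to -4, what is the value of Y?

6

do(C=-4) replaces the equation C := min(W, Z) with the constant C = -4.
Y = -C + 2  [with C=-4]  = 6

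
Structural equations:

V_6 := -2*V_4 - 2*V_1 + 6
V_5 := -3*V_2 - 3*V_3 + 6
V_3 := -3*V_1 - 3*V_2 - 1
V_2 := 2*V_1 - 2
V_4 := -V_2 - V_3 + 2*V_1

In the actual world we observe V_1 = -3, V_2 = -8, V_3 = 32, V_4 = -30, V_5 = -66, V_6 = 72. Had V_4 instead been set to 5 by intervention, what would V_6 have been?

2

Under do(V_4=5), the mechanism V_4 := -V_2 - V_3 + 2*V_1 is discarded; V_4 is fixed at 5.
V_6 = -2*V_4 - 2*V_1 + 6  [with V_4=5, V_1=-3]  = 2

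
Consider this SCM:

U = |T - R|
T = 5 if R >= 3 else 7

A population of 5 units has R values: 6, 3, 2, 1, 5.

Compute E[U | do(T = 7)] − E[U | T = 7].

Every unit gets T=7 under the intervention. U values become 1, 4, 5, 6, 2; E[U|do(T=7)] = 3.6.
Observing T=7 restricts to units where T's equation naturally yields 7: R ∈ {2, 1}. In that subpopulation U = 5, 6, mean 5.5.
Difference = 3.6 − 5.5 = -1.9.

-1.9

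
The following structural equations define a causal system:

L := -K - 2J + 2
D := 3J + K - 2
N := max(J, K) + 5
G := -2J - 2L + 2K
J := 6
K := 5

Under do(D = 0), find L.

Under do(D=0), the mechanism D := 3J + K - 2 is discarded; D is fixed at 0.
Since L is not a descendant of the intervened variable, it is unaffected.
L = -K - 2J + 2  [with K=5, J=6]  = -15

-15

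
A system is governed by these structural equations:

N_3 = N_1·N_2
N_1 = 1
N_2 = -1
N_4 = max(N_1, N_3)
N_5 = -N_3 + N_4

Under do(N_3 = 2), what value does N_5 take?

do(N_3=2) replaces the equation N_3 = N_1·N_2 with the constant N_3 = 2.
N_4 = max(N_1, N_3)  [with N_1=1, N_3=2]  = 2
N_5 = -N_3 + N_4  [with N_3=2, N_4=2]  = 0

0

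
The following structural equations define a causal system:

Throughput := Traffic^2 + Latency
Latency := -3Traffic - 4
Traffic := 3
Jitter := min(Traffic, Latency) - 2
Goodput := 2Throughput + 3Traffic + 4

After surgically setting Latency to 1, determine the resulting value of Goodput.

33

do(Latency=1) replaces the equation Latency := -3Traffic - 4 with the constant Latency = 1.
Throughput = Traffic^2 + Latency  [with Traffic=3, Latency=1]  = 10
Goodput = 2Throughput + 3Traffic + 4  [with Throughput=10, Traffic=3]  = 33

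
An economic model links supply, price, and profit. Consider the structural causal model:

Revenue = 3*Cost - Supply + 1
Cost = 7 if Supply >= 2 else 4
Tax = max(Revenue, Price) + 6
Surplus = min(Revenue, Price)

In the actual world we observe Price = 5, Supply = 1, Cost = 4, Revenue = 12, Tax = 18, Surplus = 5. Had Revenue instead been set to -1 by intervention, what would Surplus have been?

-1

Under do(Revenue=-1), the mechanism Revenue = 3*Cost - Supply + 1 is discarded; Revenue is fixed at -1.
Surplus = min(Revenue, Price)  [with Revenue=-1, Price=5]  = -1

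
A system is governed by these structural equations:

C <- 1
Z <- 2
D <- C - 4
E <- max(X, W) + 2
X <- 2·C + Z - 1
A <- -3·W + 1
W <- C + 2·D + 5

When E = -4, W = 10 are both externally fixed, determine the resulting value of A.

-29

Setting E = -4, W = 10 by intervention discards those variables' equations.
A = -3·W + 1  [with W=10]  = -29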